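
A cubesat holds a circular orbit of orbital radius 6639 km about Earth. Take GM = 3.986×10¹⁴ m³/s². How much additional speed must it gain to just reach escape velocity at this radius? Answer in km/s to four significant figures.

r = 6639 km = 6.639×10⁶ m.
Circular speed v_c = √(μ/r) = 7748 m/s.
Escape speed v_esc = √(2μ/r) = √2 × v_c = 10960 m/s.
Δv = v_esc − v_c = 3210 m/s = 3.210 km/s.

Δv ≈ 3.210 km/s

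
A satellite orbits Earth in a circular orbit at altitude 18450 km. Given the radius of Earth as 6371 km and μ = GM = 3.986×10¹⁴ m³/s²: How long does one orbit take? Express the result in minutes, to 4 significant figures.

T ≈ 648.6 minutes

r = 6371 + 18450 = 24821 km = 2.4821×10⁷ m.
Kepler's third law: T = 2π√(r³/μ) = 2π√((2.482×10⁷)³ / 3.986×10¹⁴).
r³/μ = 3.836×10⁷ s², so T = 2π × 6.194×10³ = 3.892×10⁴ s.
Converting: 3.892×10⁴ s ÷ 60.00 = 648.6 minutes.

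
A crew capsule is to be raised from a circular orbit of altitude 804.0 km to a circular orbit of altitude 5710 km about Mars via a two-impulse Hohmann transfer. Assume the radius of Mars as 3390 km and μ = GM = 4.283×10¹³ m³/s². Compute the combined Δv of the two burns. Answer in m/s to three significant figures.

Δv_total ≈ 990 m/s

r₁ = 3390 + 804.0 = 4194.0 km = 4.1940×10⁶ m.
r₂ = 3390 + 5710 = 9100.0 km = 9.1000×10⁶ m.
Transfer ellipse a_t = (r₁ + r₂)/2 = 6.647×10⁶ m.
At r₁: circular v_c1 = √(μ/r₁) = 3196 m/s; transfer-periapsis v_p = √[μ(2/r₁ − 1/a_t)] = 3739 m/s.
Δv₁ = v_p − v_c1 = 543.5 m/s.
At r₂: circular v_c2 = √(μ/r₂) = 2169 m/s; transfer-apoapsis v_a = √[μ(2/r₂ − 1/a_t)] = 1723 m/s.
Δv₂ = v_c2 − v_a = 446.2 m/s.
Total Δv = Δv₁ + Δv₂ = 989.6 m/s.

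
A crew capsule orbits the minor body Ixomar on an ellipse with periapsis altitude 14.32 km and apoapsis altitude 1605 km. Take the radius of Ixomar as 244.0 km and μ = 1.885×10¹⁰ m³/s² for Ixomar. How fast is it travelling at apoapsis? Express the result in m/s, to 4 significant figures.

r_p = 244.0 + 14.32 = 258.32 km = 2.5832×10⁵ m.
r_a = 244.0 + 1605 = 1849.0 km = 1.8490×10⁶ m.
Semi-major axis a = (r_p + r_a)/2 = 1053.7 km = 1.054×10⁶ m.
Vis-viva: v² = μ(2/r − 1/a) = 1.885×10¹⁰ × (1.082×10⁻⁶ − 9.491×10⁻⁷) = 2.499×10³ m²/s².
v = 49.99 m/s.

v ≈ 49.99 m/s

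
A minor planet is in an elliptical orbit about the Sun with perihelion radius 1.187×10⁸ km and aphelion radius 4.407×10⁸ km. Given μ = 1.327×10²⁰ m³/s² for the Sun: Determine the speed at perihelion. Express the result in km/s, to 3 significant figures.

v ≈ 42.0 km/s

Semi-major axis a = (r_p + r_a)/2 = 2.7970×10⁸ km = 2.797×10¹¹ m.
Vis-viva: v² = μ(2/r − 1/a) = 1.327×10²⁰ × (1.685×10⁻¹¹ − 3.575×10⁻¹²) = 1.761×10⁹ m²/s².
v = 41970 m/s = 41.97 km/s.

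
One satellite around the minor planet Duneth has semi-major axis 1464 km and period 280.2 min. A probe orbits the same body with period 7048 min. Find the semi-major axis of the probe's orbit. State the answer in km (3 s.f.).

Kepler's third law: a³ ∝ T², so a₂ = a₁ (T₂/T₁)^(2/3).
T₂/T₁ = 25.15, (T₂/T₁)^(2/3) = 8.585.
a₂ = 1464 × 8.585 = 12570 km.

a₂ ≈ 12600 km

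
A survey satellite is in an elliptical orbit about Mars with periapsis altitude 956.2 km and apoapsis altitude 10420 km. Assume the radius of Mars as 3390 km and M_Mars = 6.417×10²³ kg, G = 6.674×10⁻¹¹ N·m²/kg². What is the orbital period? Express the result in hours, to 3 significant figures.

T ≈ 7.29 hours

μ = GM = 6.674×10⁻¹¹ × 6.417×10²³ = 4.283×10¹³ m³/s².
r_p = 3390 + 956.2 = 4346.2 km = 4.3462×10⁶ m.
r_a = 3390 + 10420 = 13810 km = 1.3810×10⁷ m.
Semi-major axis a = (r_p + r_a)/2 = (4346.2 + 13810)/2 = 9078.1 km = 9.078×10⁶ m.
By Kepler's third law T = 2π√(a³/μ) = 2π × 4.180×10³ = 2.626×10⁴ s.
= 7.295 hours.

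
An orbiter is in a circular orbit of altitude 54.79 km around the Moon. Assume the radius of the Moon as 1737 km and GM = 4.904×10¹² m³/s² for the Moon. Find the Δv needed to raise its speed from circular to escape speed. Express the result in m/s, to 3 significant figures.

r = 1737 + 54.79 = 1791.8 km = 1.7918×10⁶ m.
Circular speed v_c = √(μ/r) = 1654 m/s.
Escape speed v_esc = √(2μ/r) = √2 × v_c = 2340 m/s.
Δv = v_esc − v_c = 685.3 m/s.

Δv ≈ 685 m/s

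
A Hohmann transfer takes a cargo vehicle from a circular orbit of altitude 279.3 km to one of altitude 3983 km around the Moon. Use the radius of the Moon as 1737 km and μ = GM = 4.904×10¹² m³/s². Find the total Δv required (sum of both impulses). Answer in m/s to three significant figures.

Δv_total ≈ 594 m/s

r₁ = 1737 + 279.3 = 2016.3 km = 2.0163×10⁶ m.
r₂ = 1737 + 3983 = 5720.0 km = 5.7200×10⁶ m.
Transfer ellipse a_t = (r₁ + r₂)/2 = 3.868×10⁶ m.
At r₁: circular v_c1 = √(μ/r₁) = 1560 m/s; transfer-perilune v_p = √[μ(2/r₁ − 1/a_t)] = 1896 m/s.
Δv₁ = v_p − v_c1 = 336.9 m/s.
At r₂: circular v_c2 = √(μ/r₂) = 925.9 m/s; transfer-apolune v_a = √[μ(2/r₂ − 1/a_t)] = 668.5 m/s.
Δv₂ = v_c2 − v_a = 257.4 m/s.
Total Δv = Δv₁ + Δv₂ = 594.3 m/s.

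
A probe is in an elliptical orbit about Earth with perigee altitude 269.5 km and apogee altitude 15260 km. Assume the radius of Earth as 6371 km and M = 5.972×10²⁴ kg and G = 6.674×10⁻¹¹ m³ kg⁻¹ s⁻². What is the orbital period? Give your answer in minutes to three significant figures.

μ = GM = 6.674×10⁻¹¹ × 5.972×10²⁴ = 3.986×10¹⁴ m³/s².
r_p = 6371 + 269.5 = 6640.5 km = 6.6405×10⁶ m.
r_a = 6371 + 15260 = 21631 km = 2.1631×10⁷ m.
Semi-major axis a = (r_p + r_a)/2 = (6640.5 + 21631)/2 = 14136 km = 1.414×10⁷ m.
By Kepler's third law T = 2π√(a³/μ) = 2π × 2.662×10³ = 1.673×10⁴ s.
= 278.8 minutes.

T ≈ 279 minutes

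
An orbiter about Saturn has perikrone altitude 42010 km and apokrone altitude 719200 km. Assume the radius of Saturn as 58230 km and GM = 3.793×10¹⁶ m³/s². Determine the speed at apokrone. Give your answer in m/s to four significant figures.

v ≈ 3338 m/s

r_p = 58230 + 42010 = 100240 km = 1.0024×10⁸ m.
r_a = 58230 + 719200 = 777430 km = 7.7743×10⁸ m.
Semi-major axis a = (r_p + r_a)/2 = 4.3884×10⁵ km = 4.388×10⁸ m.
Vis-viva: v² = μ(2/r − 1/a) = 3.793×10¹⁶ × (2.573×10⁻⁹ − 2.279×10⁻⁹) = 1.114×10⁷ m²/s².
v = 3338 m/s.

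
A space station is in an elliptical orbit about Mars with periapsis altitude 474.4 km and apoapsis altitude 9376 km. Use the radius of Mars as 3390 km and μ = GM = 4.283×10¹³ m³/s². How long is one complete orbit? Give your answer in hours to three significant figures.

r_p = 3390 + 474.4 = 3864.4 km = 3.8644×10⁶ m.
r_a = 3390 + 9376 = 12766 km = 1.2766×10⁷ m.
Semi-major axis a = (r_p + r_a)/2 = (3864.4 + 12766)/2 = 8315.2 km = 8.315×10⁶ m.
By Kepler's third law T = 2π√(a³/μ) = 2π × 3.664×10³ = 2.302×10⁴ s.
= 6.395 hours.

T ≈ 6.39 hours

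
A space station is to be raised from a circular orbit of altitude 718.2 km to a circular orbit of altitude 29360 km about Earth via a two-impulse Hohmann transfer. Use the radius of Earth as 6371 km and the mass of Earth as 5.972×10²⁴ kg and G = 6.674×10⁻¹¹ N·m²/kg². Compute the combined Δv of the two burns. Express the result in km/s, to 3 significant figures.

μ = GM = 6.674×10⁻¹¹ × 5.972×10²⁴ = 3.986×10¹⁴ m³/s².
r₁ = 6371 + 718.2 = 7089.2 km = 7.0892×10⁶ m.
r₂ = 6371 + 29360 = 35731 km = 3.5731×10⁷ m.
Transfer ellipse a_t = (r₁ + r₂)/2 = 2.141×10⁷ m.
At r₁: circular v_c1 = √(μ/r₁) = 7498 m/s; transfer-perigee v_p = √[μ(2/r₁ − 1/a_t)] = 9687 m/s.
Δv₁ = v_p − v_c1 = 2188 m/s.
At r₂: circular v_c2 = √(μ/r₂) = 3340 m/s; transfer-apogee v_a = √[μ(2/r₂ − 1/a_t)] = 1922 m/s.
Δv₂ = v_c2 − v_a = 1418 m/s.
Total Δv = Δv₁ + Δv₂ = 3606 m/s = 3.606 km/s.

Δv_total ≈ 3.61 km/s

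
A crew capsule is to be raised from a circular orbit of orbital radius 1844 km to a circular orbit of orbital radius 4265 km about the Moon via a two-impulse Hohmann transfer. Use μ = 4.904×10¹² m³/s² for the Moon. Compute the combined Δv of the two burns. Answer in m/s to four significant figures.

Δv_total ≈ 535.4 m/s

r₁ = 1844 km = 1.844×10⁶ m.
r₂ = 4265 km = 4.265×10⁶ m.
Transfer ellipse a_t = (r₁ + r₂)/2 = 3.054×10⁶ m.
At r₁: circular v_c1 = √(μ/r₁) = 1631 m/s; transfer-perilune v_p = √[μ(2/r₁ − 1/a_t)] = 1927 m/s.
Δv₁ = v_p − v_c1 = 296.2 m/s.
At r₂: circular v_c2 = √(μ/r₂) = 1072 m/s; transfer-apolune v_a = √[μ(2/r₂ − 1/a_t)] = 833.2 m/s.
Δv₂ = v_c2 − v_a = 239.1 m/s.
Total Δv = Δv₁ + Δv₂ = 535.4 m/s.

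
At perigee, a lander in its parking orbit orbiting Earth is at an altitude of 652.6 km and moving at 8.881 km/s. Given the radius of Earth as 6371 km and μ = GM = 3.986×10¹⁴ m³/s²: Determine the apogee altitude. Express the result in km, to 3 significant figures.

r_p = 6371 + 652.6 = 7023.6 km = 7.024×10⁶ m.
Specific energy ε = v²/2 − μ/r = -1.732×10⁷ J/kg, so a = −μ/(2ε) = 1.151×10⁷ m.
The apsides satisfy r_p + r_a = 2a, so the apogee radius is 2a − r_p = 1.600×10⁷ m = 15996 km.
Apogee altitude = 15996 − 6371 = 9625.3 km.

apogee altitude ≈ 9630 km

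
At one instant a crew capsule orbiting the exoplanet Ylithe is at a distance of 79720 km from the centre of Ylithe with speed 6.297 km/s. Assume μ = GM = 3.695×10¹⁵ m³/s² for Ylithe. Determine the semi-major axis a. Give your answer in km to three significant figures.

a ≈ 69700 km

r = 7.972×10⁷ m.
Vis-viva rearranged: 1/a = 2/r − v²/μ = 2.509×10⁻⁸ − 1.073×10⁻⁸ = 1.436×10⁻⁸ m⁻¹.
a = 6.965×10⁷ m = 69655 km.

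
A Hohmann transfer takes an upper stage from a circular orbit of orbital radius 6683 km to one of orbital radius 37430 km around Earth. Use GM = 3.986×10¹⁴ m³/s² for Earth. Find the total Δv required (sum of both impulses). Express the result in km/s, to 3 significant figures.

r₁ = 6683 km = 6.683×10⁶ m.
r₂ = 37430 km = 3.743×10⁷ m.
Transfer ellipse a_t = (r₁ + r₂)/2 = 2.206×10⁷ m.
At r₁: circular v_c1 = √(μ/r₁) = 7723 m/s; transfer-perigee v_p = √[μ(2/r₁ − 1/a_t)] = 10060 m/s.
Δv₁ = v_p − v_c1 = 2338 m/s.
At r₂: circular v_c2 = √(μ/r₂) = 3263 m/s; transfer-apogee v_a = √[μ(2/r₂ − 1/a_t)] = 1796 m/s.
Δv₂ = v_c2 − v_a = 1467 m/s.
Total Δv = Δv₁ + Δv₂ = 3805 m/s = 3.805 km/s.

Δv_total ≈ 3.80 km/s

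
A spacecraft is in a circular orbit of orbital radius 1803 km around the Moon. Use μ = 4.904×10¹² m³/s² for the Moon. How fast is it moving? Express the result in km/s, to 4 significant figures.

v ≈ 1.649 km/s

r = 1803 km = 1.803×10⁶ m.
For a circular orbit v = √(μ/r) = √(4.904×10¹² / 1.803×10⁶) = √(2.720×10⁶) = 1649 m/s.
That is 1.649 km/s.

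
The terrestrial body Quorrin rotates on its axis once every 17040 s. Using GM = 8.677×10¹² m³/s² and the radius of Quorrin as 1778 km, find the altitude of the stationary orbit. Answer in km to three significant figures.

h_sync ≈ 2220 km

A synchronous orbit has period T, so by Kepler's third law a = (μT²/4π²)^(1/3).
μT²/4π² = 8.677×10¹² × (1.704×10⁴)² / 39.48 = 6.382×10¹⁹ m³.
a = 3.996×10⁶ m = 3996.2 km.
Altitude h = a − R = 3996.2 − 1778 = 2218.2 km.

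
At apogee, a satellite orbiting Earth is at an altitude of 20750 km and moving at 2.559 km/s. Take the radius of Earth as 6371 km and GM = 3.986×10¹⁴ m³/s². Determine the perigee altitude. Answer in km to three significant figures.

perigee altitude ≈ 1400 km

r_a = 6371 + 20750 = 27121 km = 2.712×10⁷ m.
Specific energy ε = v²/2 − μ/r = -1.142×10⁷ J/kg, so a = −μ/(2ε) = 1.745×10⁷ m.
The apsides satisfy r_p + r_a = 2a, so the perigee radius is 2a − r_a = 7.774×10⁶ m = 7773.9 km.
Perigee altitude = 7773.9 − 6371 = 1402.9 km.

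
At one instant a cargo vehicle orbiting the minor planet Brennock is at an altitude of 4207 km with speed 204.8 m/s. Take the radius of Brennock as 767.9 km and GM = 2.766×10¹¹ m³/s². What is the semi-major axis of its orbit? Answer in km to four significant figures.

r = 767.9 + 4207 = 4974.9 km = 4.975×10⁶ m.
Specific orbital energy ε = v²/2 − μ/r = (204.8)²/2 − 2.766×10¹¹/4.975×10⁶ = -3.463×10⁴ J/kg.
Since ε = −μ/(2a), a = −μ/(2ε) = 3.994×10⁶ m = 3993.9 km.

a ≈ 3994 km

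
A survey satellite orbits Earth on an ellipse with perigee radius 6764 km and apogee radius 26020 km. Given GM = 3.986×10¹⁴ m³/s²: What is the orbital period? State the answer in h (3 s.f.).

T ≈ 5.80 h

Semi-major axis a = (r_p + r_a)/2 = (6764.0 + 26020)/2 = 16392 km = 1.639×10⁷ m.
By Kepler's third law T = 2π√(a³/μ) = 2π × 3.324×10³ = 2.089×10⁴ s.
= 5.802 h.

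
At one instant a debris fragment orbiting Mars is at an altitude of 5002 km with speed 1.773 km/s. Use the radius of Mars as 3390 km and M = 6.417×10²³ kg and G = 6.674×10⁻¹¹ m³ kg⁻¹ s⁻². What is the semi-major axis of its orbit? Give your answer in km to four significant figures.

μ = GM = 6.674×10⁻¹¹ × 6.417×10²³ = 4.283×10¹³ m³/s².
r = 3390 + 5002 = 8392.0 km = 8.392×10⁶ m.
Vis-viva rearranged: 1/a = 2/r − v²/μ = 2.383×10⁻⁷ − 7.340×10⁻⁸ = 1.649×10⁻⁷ m⁻¹.
a = 6.063×10⁶ m = 6063.5 km.

a ≈ 6063 km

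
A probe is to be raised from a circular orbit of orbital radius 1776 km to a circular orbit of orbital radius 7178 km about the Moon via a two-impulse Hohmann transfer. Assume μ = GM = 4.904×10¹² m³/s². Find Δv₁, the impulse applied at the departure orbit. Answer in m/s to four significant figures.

Δv ≈ 442.4 m/s

r₁ = 1776 km = 1.776×10⁶ m.
r₂ = 7178 km = 7.178×10⁶ m.
Transfer ellipse a_t = (r₁ + r₂)/2 = 4.477×10⁶ m.
At r₁: circular v_c1 = √(μ/r₁) = 1662 m/s; transfer-perilune v_p = √[μ(2/r₁ − 1/a_t)] = 2104 m/s.
Δv₁ = v_p − v_c1 = 442.4 m/s.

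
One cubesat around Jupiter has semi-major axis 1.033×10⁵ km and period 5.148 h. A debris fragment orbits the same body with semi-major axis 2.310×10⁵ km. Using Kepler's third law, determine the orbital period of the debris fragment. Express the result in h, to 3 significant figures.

T₂ ≈ 17.2 h

Kepler's third law: T² ∝ a³, so T₂ = T₁ (a₂/a₁)^(3/2).
a₂/a₁ = 2.236, (a₂/a₁)^(3/2) = 3.344.
T₂ = 5.148 × 3.344 = 17.21 h.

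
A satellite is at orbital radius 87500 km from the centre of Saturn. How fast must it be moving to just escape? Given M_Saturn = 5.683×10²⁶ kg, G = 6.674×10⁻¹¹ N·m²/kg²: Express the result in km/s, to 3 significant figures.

v_esc ≈ 29.4 km/s

μ = GM = 6.674×10⁻¹¹ × 5.683×10²⁶ = 3.793×10¹⁶ m³/s².
r = 87500 km = 8.750×10⁷ m.
Escape speed v_esc = √(2μ/r) = √(2 × 3.793×10¹⁶ / 8.750×10⁷) = √(8.669×10⁸) = 29440 m/s.
= 29.44 km/s.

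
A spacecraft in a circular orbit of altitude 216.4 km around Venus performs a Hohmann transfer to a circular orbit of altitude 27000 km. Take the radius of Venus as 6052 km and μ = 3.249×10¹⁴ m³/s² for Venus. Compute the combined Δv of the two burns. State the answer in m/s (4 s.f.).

r₁ = 6052 + 216.4 = 6268.4 km = 6.2684×10⁶ m.
r₂ = 6052 + 27000 = 33052 km = 3.3052×10⁷ m.
Transfer ellipse a_t = (r₁ + r₂)/2 = 1.966×10⁷ m.
At r₁: circular v_c1 = √(μ/r₁) = 7199 m/s; transfer-periapsis v_p = √[μ(2/r₁ − 1/a_t)] = 9335 m/s.
Δv₁ = v_p − v_c1 = 2135 m/s.
At r₂: circular v_c2 = √(μ/r₂) = 3135 m/s; transfer-apoapsis v_a = √[μ(2/r₂ − 1/a_t)] = 1770 m/s.
Δv₂ = v_c2 − v_a = 1365 m/s.
Total Δv = Δv₁ + Δv₂ = 3500 m/s.

Δv_total ≈ 3500 m/s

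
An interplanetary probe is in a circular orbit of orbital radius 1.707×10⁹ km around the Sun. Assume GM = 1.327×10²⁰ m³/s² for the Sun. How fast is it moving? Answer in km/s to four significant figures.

v ≈ 8.817 km/s

r = 1.707×10⁹ km = 1.707×10¹² m.
For a circular orbit v = √(μ/r) = √(1.327×10²⁰ / 1.707×10¹²) = √(7.774×10⁷) = 8817 m/s.
That is 8.817 km/s.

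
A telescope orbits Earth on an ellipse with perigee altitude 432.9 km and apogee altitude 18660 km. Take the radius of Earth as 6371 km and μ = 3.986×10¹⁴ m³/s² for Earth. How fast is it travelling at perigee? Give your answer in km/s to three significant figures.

r_p = 6371 + 432.9 = 6803.9 km = 6.8039×10⁶ m.
r_a = 6371 + 18660 = 25031 km = 2.5031×10⁷ m.
Semi-major axis a = (r_p + r_a)/2 = 15917 km = 1.592×10⁷ m.
Vis-viva: v² = μ(2/r − 1/a) = 3.986×10¹⁴ × (2.939×10⁻⁷ − 6.282×10⁻⁸) = 9.213×10⁷ m²/s².
v = 9598 m/s = 9.598 km/s.

v ≈ 9.60 km/s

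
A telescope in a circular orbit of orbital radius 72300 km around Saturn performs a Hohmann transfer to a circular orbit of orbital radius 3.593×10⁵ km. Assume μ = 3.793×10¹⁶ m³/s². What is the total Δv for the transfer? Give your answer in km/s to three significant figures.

r₁ = 72300 km = 7.230×10⁷ m.
r₂ = 3.593×10⁵ km = 3.593×10⁸ m.
Transfer ellipse a_t = (r₁ + r₂)/2 = 2.158×10⁸ m.
At r₁: circular v_c1 = √(μ/r₁) = 22900 m/s; transfer-perikrone v_p = √[μ(2/r₁ − 1/a_t)] = 29550 m/s.
Δv₁ = v_p − v_c1 = 6650 m/s.
At r₂: circular v_c2 = √(μ/r₂) = 10270 m/s; transfer-apokrone v_a = √[μ(2/r₂ − 1/a_t)] = 5947 m/s.
Δv₂ = v_c2 − v_a = 4327 m/s.
Total Δv = Δv₁ + Δv₂ = 10980 m/s = 10.98 km/s.

Δv_total ≈ 11.0 km/s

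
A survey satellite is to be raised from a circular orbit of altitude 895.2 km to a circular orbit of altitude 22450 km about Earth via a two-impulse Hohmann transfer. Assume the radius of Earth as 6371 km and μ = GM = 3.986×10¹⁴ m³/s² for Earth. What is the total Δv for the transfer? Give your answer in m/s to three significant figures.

Δv_total ≈ 3310 m/s

r₁ = 6371 + 895.2 = 7266.2 km = 7.2662×10⁶ m.
r₂ = 6371 + 22450 = 28821 km = 2.8821×10⁷ m.
Transfer ellipse a_t = (r₁ + r₂)/2 = 1.804×10⁷ m.
At r₁: circular v_c1 = √(μ/r₁) = 7407 m/s; transfer-perigee v_p = √[μ(2/r₁ − 1/a_t)] = 9361 m/s.
Δv₁ = v_p − v_c1 = 1954 m/s.
At r₂: circular v_c2 = √(μ/r₂) = 3719 m/s; transfer-apogee v_a = √[μ(2/r₂ − 1/a_t)] = 2360 m/s.
Δv₂ = v_c2 − v_a = 1359 m/s.
Total Δv = Δv₁ + Δv₂ = 3313 m/s.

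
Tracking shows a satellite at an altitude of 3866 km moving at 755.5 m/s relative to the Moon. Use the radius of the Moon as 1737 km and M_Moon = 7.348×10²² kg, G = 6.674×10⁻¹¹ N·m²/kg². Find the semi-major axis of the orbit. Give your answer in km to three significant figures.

μ = GM = 6.674×10⁻¹¹ × 7.348×10²² = 4.904×10¹² m³/s².
r = 1737 + 3866 = 5603.0 km = 5.603×10⁶ m.
Vis-viva rearranged: 1/a = 2/r − v²/μ = 3.570×10⁻⁷ − 1.164×10⁻⁷ = 2.406×10⁻⁷ m⁻¹.
a = 4.157×10⁶ m = 4156.9 km.

a ≈ 4160 km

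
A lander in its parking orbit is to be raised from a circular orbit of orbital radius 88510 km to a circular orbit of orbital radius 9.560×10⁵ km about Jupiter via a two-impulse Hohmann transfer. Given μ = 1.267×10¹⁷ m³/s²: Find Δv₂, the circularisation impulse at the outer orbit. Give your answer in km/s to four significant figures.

r₁ = 88510 km = 8.851×10⁷ m.
r₂ = 9.560×10⁵ km = 9.560×10⁸ m.
Transfer ellipse a_t = (r₁ + r₂)/2 = 5.223×10⁸ m.
At r₁: circular v_c1 = √(μ/r₁) = 37830 m/s; transfer-perijove v_p = √[μ(2/r₁ − 1/a_t)] = 51190 m/s.
At r₂: circular v_c2 = √(μ/r₂) = 11510 m/s; transfer-apojove v_a = √[μ(2/r₂ − 1/a_t)] = 4739 m/s.
Δv₂ = v_c2 − v_a = 6773 m/s.
= 6.773 km/s.

Δv ≈ 6.773 km/s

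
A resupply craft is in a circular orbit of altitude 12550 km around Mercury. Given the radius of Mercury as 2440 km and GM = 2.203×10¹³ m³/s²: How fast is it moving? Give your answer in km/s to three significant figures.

r = 2440 + 12550 = 14990 km = 1.4990×10⁷ m.
For a circular orbit v = √(μ/r) = √(2.203×10¹³ / 1.499×10⁷) = √(1.470×10⁶) = 1212 m/s.
That is 1.212 km/s.

v ≈ 1.21 km/s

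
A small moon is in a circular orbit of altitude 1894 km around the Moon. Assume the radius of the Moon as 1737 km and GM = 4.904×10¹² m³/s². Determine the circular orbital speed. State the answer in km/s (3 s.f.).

v ≈ 1.16 km/s

r = 1737 + 1894 = 3631.0 km = 3.6310×10⁶ m.
For a circular orbit v = √(μ/r) = √(4.904×10¹² / 3.631×10⁶) = √(1.351×10⁶) = 1162 m/s.
That is 1.162 km/s.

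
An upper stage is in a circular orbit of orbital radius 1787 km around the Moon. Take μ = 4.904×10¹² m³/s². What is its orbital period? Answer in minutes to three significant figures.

T ≈ 113 minutes

r = 1787 km = 1.787×10⁶ m.
Kepler's third law: T = 2π√(r³/μ) = 2π√((1.787×10⁶)³ / 4.904×10¹²).
r³/μ = 1.164×10⁶ s², so T = 2π × 1.079×10³ = 6.778×10³ s.
Converting: 6.778×10³ s ÷ 60.00 = 113.0 minutes.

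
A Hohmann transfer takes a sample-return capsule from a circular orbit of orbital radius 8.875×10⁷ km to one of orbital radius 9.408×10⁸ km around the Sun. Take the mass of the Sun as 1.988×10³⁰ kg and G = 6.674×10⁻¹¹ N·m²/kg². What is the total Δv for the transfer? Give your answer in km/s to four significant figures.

μ = GM = 6.674×10⁻¹¹ × 1.988×10³⁰ = 1.327×10²⁰ m³/s².
r₁ = 8.875×10⁷ km = 8.875×10¹⁰ m.
r₂ = 9.408×10⁸ km = 9.408×10¹¹ m.
Transfer ellipse a_t = (r₁ + r₂)/2 = 5.148×10¹¹ m.
At r₁: circular v_c1 = √(μ/r₁) = 38660 m/s; transfer-perihelion v_p = √[μ(2/r₁ − 1/a_t)] = 52270 m/s.
Δv₁ = v_p − v_c1 = 13610 m/s.
At r₂: circular v_c2 = √(μ/r₂) = 11880 m/s; transfer-aphelion v_a = √[μ(2/r₂ − 1/a_t)] = 4931 m/s.
Δv₂ = v_c2 − v_a = 6945 m/s.
Total Δv = Δv₁ + Δv₂ = 20550 m/s = 20.55 km/s.

Δv_total ≈ 20.55 km/s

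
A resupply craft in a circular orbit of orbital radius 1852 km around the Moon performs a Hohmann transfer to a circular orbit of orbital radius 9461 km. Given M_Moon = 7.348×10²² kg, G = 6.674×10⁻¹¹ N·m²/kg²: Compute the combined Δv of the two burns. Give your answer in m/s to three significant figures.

μ = GM = 6.674×10⁻¹¹ × 7.348×10²² = 4.904×10¹² m³/s².
r₁ = 1852 km = 1.852×10⁶ m.
r₂ = 9461 km = 9.461×10⁶ m.
Transfer ellipse a_t = (r₁ + r₂)/2 = 5.656×10⁶ m.
At r₁: circular v_c1 = √(μ/r₁) = 1627 m/s; transfer-perilune v_p = √[μ(2/r₁ − 1/a_t)] = 2105 m/s.
Δv₁ = v_p − v_c1 = 477.3 m/s.
At r₂: circular v_c2 = √(μ/r₂) = 720.0 m/s; transfer-apolune v_a = √[μ(2/r₂ − 1/a_t)] = 412.0 m/s.
Δv₂ = v_c2 − v_a = 308.0 m/s.
Total Δv = Δv₁ + Δv₂ = 785.3 m/s.

Δv_total ≈ 785 m/s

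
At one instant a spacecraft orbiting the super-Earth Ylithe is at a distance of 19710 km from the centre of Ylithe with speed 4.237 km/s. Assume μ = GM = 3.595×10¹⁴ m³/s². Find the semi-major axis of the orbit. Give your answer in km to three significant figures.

r = 1.971×10⁷ m.
Specific orbital energy ε = v²/2 − μ/r = (4237)²/2 − 3.595×10¹⁴/1.971×10⁷ = -9.263×10⁶ J/kg.
Since ε = −μ/(2a), a = −μ/(2ε) = 1.940×10⁷ m = 19404 km.

a ≈ 19400 km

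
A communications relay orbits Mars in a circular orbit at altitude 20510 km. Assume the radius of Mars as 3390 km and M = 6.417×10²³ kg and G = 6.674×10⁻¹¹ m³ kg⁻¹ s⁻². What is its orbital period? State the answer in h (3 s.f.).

μ = GM = 6.674×10⁻¹¹ × 6.417×10²³ = 4.283×10¹³ m³/s².
r = 3390 + 20510 = 23900 km = 2.3900×10⁷ m.
Kepler's third law: T = 2π√(r³/μ) = 2π√((2.390×10⁷)³ / 4.283×10¹³).
r³/μ = 3.188×10⁸ s², so T = 2π × 1.785×10⁴ = 1.122×10⁵ s.
Converting: 1.122×10⁵ s ÷ 3600 = 31.16 h.

T ≈ 31.2 h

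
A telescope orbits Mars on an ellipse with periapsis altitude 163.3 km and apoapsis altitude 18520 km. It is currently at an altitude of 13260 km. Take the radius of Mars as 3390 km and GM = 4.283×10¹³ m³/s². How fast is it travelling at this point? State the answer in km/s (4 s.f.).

r_p = 3390 + 163.3 = 3553.3 km = 3.5533×10⁶ m.
r_a = 3390 + 18520 = 21910 km = 2.1910×10⁷ m.
r = 3390 + 13260 = 16650 km = 1.665×10⁷ m.
Semi-major axis a = (r_p + r_a)/2 = 12732 km = 1.273×10⁷ m.
Vis-viva: v² = μ(2/r − 1/a) = 4.283×10¹³ × (1.201×10⁻⁷ − 7.854×10⁻⁸) = 1.781×10⁶ m²/s².
v = 1334 m/s = 1.334 km/s.

v ≈ 1.334 km/s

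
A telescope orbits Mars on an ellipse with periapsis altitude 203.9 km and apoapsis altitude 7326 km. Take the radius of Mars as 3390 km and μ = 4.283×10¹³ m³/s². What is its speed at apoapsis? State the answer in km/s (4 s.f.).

r_p = 3390 + 203.9 = 3593.9 km = 3.5939×10⁶ m.
r_a = 3390 + 7326 = 10716 km = 1.0716×10⁷ m.
Semi-major axis a = (r_p + r_a)/2 = 7154.9 km = 7.155×10⁶ m.
Vis-viva: v² = μ(2/r − 1/a) = 4.283×10¹³ × (1.866×10⁻⁷ − 1.398×10⁻⁷) = 2.008×10⁶ m²/s².
v = 1417 m/s = 1.417 km/s.

v ≈ 1.417 km/s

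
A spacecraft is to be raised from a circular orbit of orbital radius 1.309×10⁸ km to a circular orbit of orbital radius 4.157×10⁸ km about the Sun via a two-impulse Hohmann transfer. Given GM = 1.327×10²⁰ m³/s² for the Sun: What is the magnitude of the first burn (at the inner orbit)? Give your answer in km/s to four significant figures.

r₁ = 1.309×10⁸ km = 1.309×10¹¹ m.
r₂ = 4.157×10⁸ km = 4.157×10¹¹ m.
Transfer ellipse a_t = (r₁ + r₂)/2 = 2.733×10¹¹ m.
At r₁: circular v_c1 = √(μ/r₁) = 31840 m/s; transfer-perihelion v_p = √[μ(2/r₁ − 1/a_t)] = 39270 m/s.
Δv₁ = v_p − v_c1 = 7428 m/s.
= 7.428 km/s.

Δv ≈ 7.428 km/s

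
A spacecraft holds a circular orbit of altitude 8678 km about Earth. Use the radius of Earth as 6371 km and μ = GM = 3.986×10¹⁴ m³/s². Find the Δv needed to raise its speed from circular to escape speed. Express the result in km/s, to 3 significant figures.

r = 6371 + 8678 = 15049 km = 1.5049×10⁷ m.
Circular speed v_c = √(μ/r) = 5147 m/s.
Escape speed v_esc = √(2μ/r) = √2 × v_c = 7278 m/s.
Δv = v_esc − v_c = 2132 m/s = 2.132 km/s.

Δv ≈ 2.13 km/s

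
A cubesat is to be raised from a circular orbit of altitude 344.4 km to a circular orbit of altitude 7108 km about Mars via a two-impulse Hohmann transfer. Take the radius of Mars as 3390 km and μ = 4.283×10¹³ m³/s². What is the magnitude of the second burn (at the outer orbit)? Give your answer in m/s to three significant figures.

r₁ = 3390 + 344.4 = 3734.4 km = 3.7344×10⁶ m.
r₂ = 3390 + 7108 = 10498 km = 1.0498×10⁷ m.
Transfer ellipse a_t = (r₁ + r₂)/2 = 7.116×10⁶ m.
At r₁: circular v_c1 = √(μ/r₁) = 3387 m/s; transfer-periapsis v_p = √[μ(2/r₁ − 1/a_t)] = 4113 m/s.
At r₂: circular v_c2 = √(μ/r₂) = 2020 m/s; transfer-apoapsis v_a = √[μ(2/r₂ − 1/a_t)] = 1463 m/s.
Δv₂ = v_c2 − v_a = 556.6 m/s.

Δv ≈ 557 m/s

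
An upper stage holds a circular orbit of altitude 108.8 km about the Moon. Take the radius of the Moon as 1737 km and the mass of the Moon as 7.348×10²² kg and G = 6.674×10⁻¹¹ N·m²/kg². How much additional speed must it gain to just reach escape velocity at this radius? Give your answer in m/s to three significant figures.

μ = GM = 6.674×10⁻¹¹ × 7.348×10²² = 4.904×10¹² m³/s².
r = 1737 + 108.8 = 1845.8 km = 1.8458×10⁶ m.
Circular speed v_c = √(μ/r) = 1630 m/s.
Escape speed v_esc = √(2μ/r) = √2 × v_c = 2305 m/s.
Δv = v_esc − v_c = 675.2 m/s.

Δv ≈ 675 m/s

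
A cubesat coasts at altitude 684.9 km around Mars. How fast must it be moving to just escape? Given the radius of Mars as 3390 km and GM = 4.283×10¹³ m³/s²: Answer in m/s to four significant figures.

v_esc ≈ 4585 m/s

r = 3390 + 684.9 = 4074.9 km = 4.0749×10⁶ m.
Escape speed v_esc = √(2μ/r) = √(2 × 4.283×10¹³ / 4.075×10⁶) = √(2.102×10⁷) = 4585 m/s.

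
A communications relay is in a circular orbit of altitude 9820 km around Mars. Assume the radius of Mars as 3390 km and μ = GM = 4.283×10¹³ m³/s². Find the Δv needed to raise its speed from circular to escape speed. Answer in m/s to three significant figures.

Δv ≈ 746 m/s

r = 3390 + 9820 = 13210 km = 1.3210×10⁷ m.
Circular speed v_c = √(μ/r) = 1801 m/s.
Escape speed v_esc = √(2μ/r) = √2 × v_c = 2546 m/s.
Δv = v_esc − v_c = 745.8 m/s.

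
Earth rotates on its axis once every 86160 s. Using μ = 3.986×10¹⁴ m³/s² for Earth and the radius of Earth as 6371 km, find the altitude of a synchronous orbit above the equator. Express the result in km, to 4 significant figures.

h_sync ≈ 35790 km

A synchronous orbit has period T, so by Kepler's third law a = (μT²/4π²)^(1/3).
μT²/4π² = 3.986×10¹⁴ × (8.616×10⁴)² / 39.48 = 7.495×10²² m³.
a = 4.216×10⁷ m = 42163 km.
Altitude h = a − R = 42163 − 6371 = 35792 km.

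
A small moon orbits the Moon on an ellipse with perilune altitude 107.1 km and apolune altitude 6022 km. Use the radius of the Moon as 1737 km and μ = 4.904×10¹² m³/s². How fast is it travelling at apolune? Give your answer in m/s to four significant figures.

r_p = 1737 + 107.1 = 1844.1 km = 1.8441×10⁶ m.
r_a = 1737 + 6022 = 7759.0 km = 7.7590×10⁶ m.
Semi-major axis a = (r_p + r_a)/2 = 4801.6 km = 4.802×10⁶ m.
Vis-viva: v² = μ(2/r − 1/a) = 4.904×10¹² × (2.578×10⁻⁷ − 2.083×10⁻⁷) = 2.427×10⁵ m²/s².
v = 492.7 m/s.

v ≈ 492.7 m/s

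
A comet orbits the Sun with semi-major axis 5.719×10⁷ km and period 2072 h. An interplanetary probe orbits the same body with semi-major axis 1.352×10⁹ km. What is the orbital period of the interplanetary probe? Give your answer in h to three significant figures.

Kepler's third law: T² ∝ a³, so T₂ = T₁ (a₂/a₁)^(3/2).
a₂/a₁ = 23.64, (a₂/a₁)^(3/2) = 114.9.
T₂ = 2072 × 114.9 = 2.382×10⁵ h.

T₂ ≈ 2.38×10⁵ h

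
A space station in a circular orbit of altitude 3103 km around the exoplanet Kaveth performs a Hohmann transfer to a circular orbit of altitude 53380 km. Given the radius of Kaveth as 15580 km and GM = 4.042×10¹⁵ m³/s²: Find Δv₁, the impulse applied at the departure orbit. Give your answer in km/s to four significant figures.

Δv ≈ 3.743 km/s

r₁ = 15580 + 3103 = 18683 km = 1.8683×10⁷ m.
r₂ = 15580 + 53380 = 68960 km = 6.8960×10⁷ m.
Transfer ellipse a_t = (r₁ + r₂)/2 = 4.382×10⁷ m.
At r₁: circular v_c1 = √(μ/r₁) = 14710 m/s; transfer-periapsis v_p = √[μ(2/r₁ − 1/a_t)] = 18450 m/s.
Δv₁ = v_p − v_c1 = 3743 m/s.
= 3.743 km/s.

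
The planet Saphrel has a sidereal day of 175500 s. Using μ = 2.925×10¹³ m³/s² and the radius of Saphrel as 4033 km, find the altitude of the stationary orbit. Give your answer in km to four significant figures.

h_sync ≈ 24330 km

A synchronous orbit has period T, so by Kepler's third law a = (μT²/4π²)^(1/3).
μT²/4π² = 2.925×10¹³ × (1.755×10⁵)² / 39.48 = 2.282×10²² m³.
a = 2.836×10⁷ m = 28364 km.
Altitude h = a − R = 28364 − 4033 = 24331 km.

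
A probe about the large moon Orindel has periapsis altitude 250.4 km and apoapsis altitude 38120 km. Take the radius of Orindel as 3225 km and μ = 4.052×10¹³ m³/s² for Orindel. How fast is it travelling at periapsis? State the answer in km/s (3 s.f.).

r_p = 3225 + 250.4 = 3475.4 km = 3.4754×10⁶ m.
r_a = 3225 + 38120 = 41345 km = 4.1345×10⁷ m.
Semi-major axis a = (r_p + r_a)/2 = 22410 km = 2.241×10⁷ m.
Vis-viva: v² = μ(2/r − 1/a) = 4.052×10¹³ × (5.755×10⁻⁷ − 4.462×10⁻⁸) = 2.151×10⁷ m²/s².
v = 4638 m/s = 4.638 km/s.

v ≈ 4.64 km/s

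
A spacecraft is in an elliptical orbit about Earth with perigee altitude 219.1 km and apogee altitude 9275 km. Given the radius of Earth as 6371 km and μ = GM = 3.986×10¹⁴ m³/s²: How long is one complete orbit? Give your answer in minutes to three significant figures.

r_p = 6371 + 219.1 = 6590.1 km = 6.5901×10⁶ m.
r_a = 6371 + 9275 = 15646 km = 1.5646×10⁷ m.
Semi-major axis a = (r_p + r_a)/2 = (6590.1 + 15646)/2 = 11118 km = 1.112×10⁷ m.
By Kepler's third law T = 2π√(a³/μ) = 2π × 1.857×10³ = 1.167×10⁴ s.
= 194.4 minutes.

T ≈ 194 minutes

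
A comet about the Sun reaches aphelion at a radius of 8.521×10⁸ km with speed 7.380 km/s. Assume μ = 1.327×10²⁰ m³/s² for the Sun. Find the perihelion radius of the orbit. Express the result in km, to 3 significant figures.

perihelion radius ≈ 1.81×10⁸ km

r_a = 8.521×10¹¹ m.
Specific energy ε = v²/2 − μ/r = -1.285×10⁸ J/kg, so a = −μ/(2ε) = 5.163×10¹¹ m.
The apsides satisfy r_p + r_a = 2a, so the perihelion radius is 2a − r_a = 1.806×10¹¹ m = 1.8058×10⁸ km.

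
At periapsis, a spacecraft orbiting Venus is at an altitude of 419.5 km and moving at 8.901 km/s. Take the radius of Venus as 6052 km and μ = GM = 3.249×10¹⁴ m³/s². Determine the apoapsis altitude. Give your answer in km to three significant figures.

r_p = 6052 + 419.5 = 6471.5 km = 6.472×10⁶ m.
Specific energy ε = v²/2 − μ/r = -1.059×10⁷ J/kg, so a = −μ/(2ε) = 1.534×10⁷ m.
The apsides satisfy r_p + r_a = 2a, so the apoapsis radius is 2a − r_p = 2.421×10⁷ m = 24206 km.
Apoapsis altitude = 24206 − 6052 = 18154 km.

apoapsis altitude ≈ 18200 km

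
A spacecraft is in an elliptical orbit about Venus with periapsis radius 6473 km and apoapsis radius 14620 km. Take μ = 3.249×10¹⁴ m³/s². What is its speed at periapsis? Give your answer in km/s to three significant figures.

v ≈ 8.34 km/s

Semi-major axis a = (r_p + r_a)/2 = 10546 km = 1.055×10⁷ m.
Vis-viva: v² = μ(2/r − 1/a) = 3.249×10¹⁴ × (3.090×10⁻⁷ − 9.482×10⁻⁸) = 6.958×10⁷ m²/s².
v = 8341 m/s = 8.341 km/s.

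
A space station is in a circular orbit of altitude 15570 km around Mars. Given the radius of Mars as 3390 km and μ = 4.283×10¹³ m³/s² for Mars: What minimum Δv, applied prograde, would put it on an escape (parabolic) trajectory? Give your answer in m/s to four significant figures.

Δv ≈ 622.6 m/s

r = 3390 + 15570 = 18960 km = 1.8960×10⁷ m.
Circular speed v_c = √(μ/r) = 1503 m/s.
Escape speed v_esc = √(2μ/r) = √2 × v_c = 2126 m/s.
Δv = v_esc − v_c = 622.6 m/s.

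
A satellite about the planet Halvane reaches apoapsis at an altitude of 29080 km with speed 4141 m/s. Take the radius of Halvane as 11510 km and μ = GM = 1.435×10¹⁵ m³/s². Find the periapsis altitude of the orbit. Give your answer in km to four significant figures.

r_a = 11510 + 29080 = 40590 km = 4.059×10⁷ m.
Specific energy ε = v²/2 − μ/r = -2.678×10⁷ J/kg, so a = −μ/(2ε) = 2.679×10⁷ m.
The apsides satisfy r_p + r_a = 2a, so the periapsis radius is 2a − r_a = 1.300×10⁷ m = 12996 km.
Periapsis altitude = 12996 − 11510 = 1485.6 km.

periapsis altitude ≈ 1486 km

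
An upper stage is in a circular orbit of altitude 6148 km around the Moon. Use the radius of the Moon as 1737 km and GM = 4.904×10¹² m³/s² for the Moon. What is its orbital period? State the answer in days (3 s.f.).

r = 1737 + 6148 = 7885.0 km = 7.8850×10⁶ m.
Kepler's third law: T = 2π√(r³/μ) = 2π√((7.885×10⁶)³ / 4.904×10¹²).
r³/μ = 9.997×10⁷ s², so T = 2π × 9.998×10³ = 6.282×10⁴ s.
Converting: 6.282×10⁴ s ÷ 86400 = 0.7271 days.

T ≈ 0.727 days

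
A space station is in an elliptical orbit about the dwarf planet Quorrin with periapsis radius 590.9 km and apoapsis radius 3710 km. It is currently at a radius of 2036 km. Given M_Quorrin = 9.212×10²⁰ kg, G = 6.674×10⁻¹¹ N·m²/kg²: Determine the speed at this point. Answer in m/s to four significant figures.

μ = GM = 6.674×10⁻¹¹ × 9.212×10²⁰ = 6.148×10¹⁰ m³/s².
Semi-major axis a = (r_p + r_a)/2 = 2150.4 km = 2.150×10⁶ m.
Vis-viva: v² = μ(2/r − 1/a) = 6.148×10¹⁰ × (9.823×10⁻⁷ − 4.650×10⁻⁷) = 3.180×10⁴ m²/s².
v = 178.3 m/s.

v ≈ 178.3 m/s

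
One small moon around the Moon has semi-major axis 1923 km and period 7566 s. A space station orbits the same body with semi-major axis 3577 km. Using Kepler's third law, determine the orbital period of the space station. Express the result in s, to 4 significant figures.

T₂ ≈ 19190 s

Kepler's third law: T² ∝ a³, so T₂ = T₁ (a₂/a₁)^(3/2).
a₂/a₁ = 1.860, (a₂/a₁)^(3/2) = 2.537.
T₂ = 7566 × 2.537 = 19190 s.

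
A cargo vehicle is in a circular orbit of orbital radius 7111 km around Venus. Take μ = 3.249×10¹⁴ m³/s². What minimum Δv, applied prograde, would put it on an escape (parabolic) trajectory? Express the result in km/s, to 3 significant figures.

Δv ≈ 2.80 km/s

r = 7111 km = 7.111×10⁶ m.
Circular speed v_c = √(μ/r) = 6759 m/s.
Escape speed v_esc = √(2μ/r) = √2 × v_c = 9559 m/s.
Δv = v_esc − v_c = 2800 m/s = 2.800 km/s.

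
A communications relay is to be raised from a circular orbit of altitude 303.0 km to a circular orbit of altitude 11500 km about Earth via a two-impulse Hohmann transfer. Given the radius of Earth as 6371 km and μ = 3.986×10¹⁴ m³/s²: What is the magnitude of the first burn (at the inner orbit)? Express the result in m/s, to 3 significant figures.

Δv ≈ 1600 m/s

r₁ = 6371 + 303.0 = 6674.0 km = 6.6740×10⁶ m.
r₂ = 6371 + 11500 = 17871 km = 1.7871×10⁷ m.
Transfer ellipse a_t = (r₁ + r₂)/2 = 1.227×10⁷ m.
At r₁: circular v_c1 = √(μ/r₁) = 7728 m/s; transfer-perigee v_p = √[μ(2/r₁ − 1/a_t)] = 9326 m/s.
Δv₁ = v_p − v_c1 = 1598 m/s.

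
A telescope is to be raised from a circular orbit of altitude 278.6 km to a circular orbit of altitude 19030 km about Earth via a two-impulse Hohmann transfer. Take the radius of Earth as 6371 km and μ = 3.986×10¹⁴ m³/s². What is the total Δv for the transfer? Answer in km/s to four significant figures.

Δv_total ≈ 3.415 km/s

r₁ = 6371 + 278.6 = 6649.6 km = 6.6496×10⁶ m.
r₂ = 6371 + 19030 = 25401 km = 2.5401×10⁷ m.
Transfer ellipse a_t = (r₁ + r₂)/2 = 1.603×10⁷ m.
At r₁: circular v_c1 = √(μ/r₁) = 7742 m/s; transfer-perigee v_p = √[μ(2/r₁ − 1/a_t)] = 9747 m/s.
Δv₁ = v_p − v_c1 = 2005 m/s.
At r₂: circular v_c2 = √(μ/r₂) = 3961 m/s; transfer-apogee v_a = √[μ(2/r₂ − 1/a_t)] = 2552 m/s.
Δv₂ = v_c2 − v_a = 1410 m/s.
Total Δv = Δv₁ + Δv₂ = 3415 m/s = 3.415 km/s.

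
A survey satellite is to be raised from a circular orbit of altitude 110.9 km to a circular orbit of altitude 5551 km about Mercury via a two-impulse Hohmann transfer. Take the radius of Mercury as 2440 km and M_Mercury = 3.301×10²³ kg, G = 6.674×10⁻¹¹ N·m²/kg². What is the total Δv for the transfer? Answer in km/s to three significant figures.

Δv_total ≈ 1.18 km/s

μ = GM = 6.674×10⁻¹¹ × 3.301×10²³ = 2.203×10¹³ m³/s².
r₁ = 2440 + 110.9 = 2550.9 km = 2.5509×10⁶ m.
r₂ = 2440 + 5551 = 7991.0 km = 7.9910×10⁶ m.
Transfer ellipse a_t = (r₁ + r₂)/2 = 5.271×10⁶ m.
At r₁: circular v_c1 = √(μ/r₁) = 2939 m/s; transfer-periherm v_p = √[μ(2/r₁ − 1/a_t)] = 3618 m/s.
Δv₁ = v_p − v_c1 = 679.7 m/s.
At r₂: circular v_c2 = √(μ/r₂) = 1660 m/s; transfer-apoherm v_a = √[μ(2/r₂ − 1/a_t)] = 1155 m/s.
Δv₂ = v_c2 − v_a = 505.3 m/s.
Total Δv = Δv₁ + Δv₂ = 1185 m/s = 1.185 km/s.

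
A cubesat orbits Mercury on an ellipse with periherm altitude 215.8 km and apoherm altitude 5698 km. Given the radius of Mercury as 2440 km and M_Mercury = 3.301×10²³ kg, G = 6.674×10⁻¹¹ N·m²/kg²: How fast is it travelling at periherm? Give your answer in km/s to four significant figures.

μ = GM = 6.674×10⁻¹¹ × 3.301×10²³ = 2.203×10¹³ m³/s².
r_p = 2440 + 215.8 = 2655.8 km = 2.6558×10⁶ m.
r_a = 2440 + 5698 = 8138.0 km = 8.1380×10⁶ m.
Semi-major axis a = (r_p + r_a)/2 = 5396.9 km = 5.397×10⁶ m.
Vis-viva: v² = μ(2/r − 1/a) = 2.203×10¹³ × (7.531×10⁻⁷ − 1.853×10⁻⁷) = 1.251×10⁷ m²/s².
v = 3537 m/s = 3.537 km/s.

v ≈ 3.537 km/s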